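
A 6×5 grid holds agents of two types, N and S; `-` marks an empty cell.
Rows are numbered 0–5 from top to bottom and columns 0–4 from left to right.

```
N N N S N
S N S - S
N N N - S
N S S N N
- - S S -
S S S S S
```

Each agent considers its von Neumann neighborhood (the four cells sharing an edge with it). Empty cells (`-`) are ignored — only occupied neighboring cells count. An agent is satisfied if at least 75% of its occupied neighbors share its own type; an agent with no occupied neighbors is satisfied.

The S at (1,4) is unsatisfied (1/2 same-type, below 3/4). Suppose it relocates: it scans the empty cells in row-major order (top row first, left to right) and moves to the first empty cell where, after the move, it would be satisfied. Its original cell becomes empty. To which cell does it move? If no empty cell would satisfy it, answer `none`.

Vacating (1,4). Empty cells in order:
  (1,3): 2/2 same-type → satisfied — stop here.

(1,3)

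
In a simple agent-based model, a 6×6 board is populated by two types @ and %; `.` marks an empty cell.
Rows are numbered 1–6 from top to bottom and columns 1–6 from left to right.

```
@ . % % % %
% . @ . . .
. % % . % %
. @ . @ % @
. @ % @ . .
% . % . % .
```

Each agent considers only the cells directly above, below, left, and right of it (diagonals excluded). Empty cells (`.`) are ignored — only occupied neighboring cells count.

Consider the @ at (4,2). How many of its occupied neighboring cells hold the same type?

1

Occupied neighbors of (4,2): (3,2)=%, (5,2)=@.
Same type (@): 1 of 2.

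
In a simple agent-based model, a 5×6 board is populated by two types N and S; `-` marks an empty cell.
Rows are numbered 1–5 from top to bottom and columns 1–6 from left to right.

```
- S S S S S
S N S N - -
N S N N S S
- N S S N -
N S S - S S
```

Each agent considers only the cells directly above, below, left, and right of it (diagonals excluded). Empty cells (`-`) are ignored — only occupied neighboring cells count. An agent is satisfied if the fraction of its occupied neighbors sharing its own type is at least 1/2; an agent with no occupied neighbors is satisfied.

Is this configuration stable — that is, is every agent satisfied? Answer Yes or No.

No

(1,2)S 1/2 satisfied
(1,3)S 3/3 satisfied
(1,4)S 2/3 satisfied
(1,5)S 2/2 satisfied
(1,6)S 1/1 satisfied
(2,1)S 0/2 not
(2,2)N 0/4 not
(2,3)S 1/4 not
(2,4)N 1/3 not
(3,1)N 0/2 not
(3,2)S 0/4 not
(3,3)N 1/4 not
(3,4)N 2/4 satisfied
(3,5)S 1/3 not
(3,6)S 1/1 satisfied
(4,2)N 0/3 not
(4,3)S 2/4 satisfied
(4,4)S 1/3 not
(4,5)N 0/3 not
(5,1)N 0/1 not
(5,2)S 1/3 not
(5,3)S 2/2 satisfied
(5,5)S 1/2 satisfied
(5,6)S 1/1 satisfied
For instance (2,1) has only 0/2 same-type neighbors, below 1/2.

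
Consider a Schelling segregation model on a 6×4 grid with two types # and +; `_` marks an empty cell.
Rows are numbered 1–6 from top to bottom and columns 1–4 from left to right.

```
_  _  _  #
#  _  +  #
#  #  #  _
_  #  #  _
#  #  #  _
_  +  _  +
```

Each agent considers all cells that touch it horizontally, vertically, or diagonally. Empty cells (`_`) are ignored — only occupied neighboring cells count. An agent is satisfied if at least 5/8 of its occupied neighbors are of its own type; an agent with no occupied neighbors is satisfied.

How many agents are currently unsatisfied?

(1,4)# 1/2 not
(2,1)# 2/2 satisfied
(2,3)+ 0/4 not
(2,4)# 2/3 satisfied
(3,1)# 3/3 satisfied
(3,2)# 5/6 satisfied
(3,3)# 4/5 satisfied
(4,2)# 7/7 satisfied
(4,3)# 5/5 satisfied
(5,1)# 2/3 satisfied
(5,2)# 4/5 satisfied
(5,3)# 3/5 not
(6,2)+ 0/3 not
(6,4)+ 0/1 not
Unsatisfied: (1,4), (2,3), (5,3), (6,2), (6,4) — 5 in total.

5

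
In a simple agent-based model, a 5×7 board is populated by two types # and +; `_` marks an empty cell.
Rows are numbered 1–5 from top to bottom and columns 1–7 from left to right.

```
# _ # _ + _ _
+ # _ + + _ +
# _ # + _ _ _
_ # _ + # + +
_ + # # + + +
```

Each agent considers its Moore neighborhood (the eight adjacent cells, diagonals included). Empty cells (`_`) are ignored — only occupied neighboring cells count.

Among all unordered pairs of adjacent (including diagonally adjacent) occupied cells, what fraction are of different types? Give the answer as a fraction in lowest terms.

17/41

Scan each occupied cell's neighbors to the right and below (and the two forward diagonals) so each pair is counted once.
From row 1: 2 unlike of 6 pairs (running 2/6).
From row 2: 3 unlike of 8 pairs (running 5/14).
From row 3: 3 unlike of 6 pairs (running 8/20).
From row 4: 7 unlike of 16 pairs (running 15/36).
From row 5: 2 unlike of 5 pairs (running 17/41).
Total adjacent occupied pairs: 41; unlike-type pairs: 17.
17/41 is already in lowest terms.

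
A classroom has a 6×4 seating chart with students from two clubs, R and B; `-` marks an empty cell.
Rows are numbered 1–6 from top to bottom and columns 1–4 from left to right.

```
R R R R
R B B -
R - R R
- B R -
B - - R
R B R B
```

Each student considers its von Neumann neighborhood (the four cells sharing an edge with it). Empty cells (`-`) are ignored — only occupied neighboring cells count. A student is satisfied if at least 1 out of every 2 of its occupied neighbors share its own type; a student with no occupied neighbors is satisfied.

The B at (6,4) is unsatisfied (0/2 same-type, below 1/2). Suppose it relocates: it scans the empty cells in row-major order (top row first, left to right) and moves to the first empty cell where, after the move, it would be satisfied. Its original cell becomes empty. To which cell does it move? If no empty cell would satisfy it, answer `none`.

(3,2)

Vacating (6,4). Empty cells in order:
  (2,4): 1/3 same-type → still unsatisfied.
  (3,2): 2/4 same-type → satisfied — stop here.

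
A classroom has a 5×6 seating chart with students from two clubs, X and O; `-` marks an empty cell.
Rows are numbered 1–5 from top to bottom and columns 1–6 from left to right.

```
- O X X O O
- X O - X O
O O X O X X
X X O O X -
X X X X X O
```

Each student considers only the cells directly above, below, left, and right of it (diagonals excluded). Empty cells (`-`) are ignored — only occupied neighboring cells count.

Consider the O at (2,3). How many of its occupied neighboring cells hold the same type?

0

Occupied neighbors of (2,3): (1,3)=X, (3,3)=X, (2,2)=X.
Same type (O): 0 of 3.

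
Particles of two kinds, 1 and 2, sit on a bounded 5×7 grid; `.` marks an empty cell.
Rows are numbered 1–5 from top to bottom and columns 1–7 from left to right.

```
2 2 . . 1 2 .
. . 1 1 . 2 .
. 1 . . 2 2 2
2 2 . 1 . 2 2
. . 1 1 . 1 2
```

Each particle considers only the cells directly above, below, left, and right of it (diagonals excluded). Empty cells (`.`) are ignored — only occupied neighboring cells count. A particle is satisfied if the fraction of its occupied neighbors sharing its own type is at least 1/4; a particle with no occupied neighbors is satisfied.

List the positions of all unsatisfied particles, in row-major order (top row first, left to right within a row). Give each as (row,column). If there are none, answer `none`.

(1,5), (3,2), (5,6)

(1,1)2 1/1 ✓
(1,2)2 1/1 ✓
(1,5)1 0/1 ✗
(1,6)2 1/2 ✓
(2,3)1 1/1 ✓
(2,4)1 1/1 ✓
(2,6)2 2/2 ✓
(3,2)1 0/1 ✗
(3,5)2 1/1 ✓
(3,6)2 4/4 ✓
(3,7)2 2/2 ✓
(4,1)2 1/1 ✓
(4,2)2 1/2 ✓
(4,4)1 1/1 ✓
(4,6)2 2/3 ✓
(4,7)2 3/3 ✓
(5,3)1 1/1 ✓
(5,4)1 2/2 ✓
(5,6)1 0/2 ✗
(5,7)2 1/2 ✓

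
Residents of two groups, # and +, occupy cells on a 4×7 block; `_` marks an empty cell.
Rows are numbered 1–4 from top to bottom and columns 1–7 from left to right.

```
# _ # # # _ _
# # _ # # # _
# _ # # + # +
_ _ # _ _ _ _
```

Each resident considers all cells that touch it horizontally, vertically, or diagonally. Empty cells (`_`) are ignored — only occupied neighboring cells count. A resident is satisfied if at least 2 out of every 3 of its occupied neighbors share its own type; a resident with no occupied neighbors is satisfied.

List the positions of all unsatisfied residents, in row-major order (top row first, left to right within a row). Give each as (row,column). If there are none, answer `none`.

(2,6), (3,5), (3,6), (3,7)

(1,1)# 2/2 satisfied
(1,3)# 3/3 satisfied
(1,4)# 4/4 satisfied
(1,5)# 4/4 satisfied
(2,1)# 3/3 satisfied
(2,2)# 5/5 satisfied
(2,4)# 6/7 satisfied
(2,5)# 6/7 satisfied
(2,6)# 3/5 not
(3,1)# 2/2 satisfied
(3,3)# 4/4 satisfied
(3,4)# 4/5 satisfied
(3,5)+ 0/5 not
(3,6)# 2/4 not
(3,7)+ 0/2 not
(4,3)# 2/2 satisfied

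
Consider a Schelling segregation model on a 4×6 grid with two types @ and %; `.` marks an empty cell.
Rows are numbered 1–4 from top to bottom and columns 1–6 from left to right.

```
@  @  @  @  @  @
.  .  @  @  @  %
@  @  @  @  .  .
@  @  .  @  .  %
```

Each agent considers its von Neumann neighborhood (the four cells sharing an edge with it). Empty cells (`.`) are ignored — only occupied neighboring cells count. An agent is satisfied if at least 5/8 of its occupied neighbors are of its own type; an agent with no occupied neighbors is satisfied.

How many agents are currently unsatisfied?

2

(1,1)@ 1/1 satisfied
(1,2)@ 2/2 satisfied
(1,3)@ 3/3 satisfied
(1,4)@ 3/3 satisfied
(1,5)@ 3/3 satisfied
(1,6)@ 1/2 not
(2,3)@ 3/3 satisfied
(2,4)@ 4/4 satisfied
(2,5)@ 2/3 satisfied
(2,6)% 0/2 not
(3,1)@ 2/2 satisfied
(3,2)@ 3/3 satisfied
(3,3)@ 3/3 satisfied
(3,4)@ 3/3 satisfied
(4,1)@ 2/2 satisfied
(4,2)@ 2/2 satisfied
(4,4)@ 1/1 satisfied
(4,6)% 0/0 satisfied
Unsatisfied: (1,6), (2,6) — 2 in total.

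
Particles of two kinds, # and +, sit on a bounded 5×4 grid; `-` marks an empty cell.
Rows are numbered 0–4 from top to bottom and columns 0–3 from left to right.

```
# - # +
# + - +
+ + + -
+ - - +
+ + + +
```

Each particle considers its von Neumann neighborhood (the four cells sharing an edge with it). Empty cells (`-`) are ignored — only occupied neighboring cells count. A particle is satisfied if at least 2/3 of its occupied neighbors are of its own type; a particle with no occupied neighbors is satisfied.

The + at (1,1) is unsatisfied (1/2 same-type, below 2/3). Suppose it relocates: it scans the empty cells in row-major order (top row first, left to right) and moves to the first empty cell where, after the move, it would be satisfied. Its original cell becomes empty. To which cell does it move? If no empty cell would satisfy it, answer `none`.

Vacating (1,1). Empty cells in order:
  (0,1): 0/2 same-type → still unsatisfied.
  (1,2): 2/3 same-type → satisfied — stop here.

(1,2)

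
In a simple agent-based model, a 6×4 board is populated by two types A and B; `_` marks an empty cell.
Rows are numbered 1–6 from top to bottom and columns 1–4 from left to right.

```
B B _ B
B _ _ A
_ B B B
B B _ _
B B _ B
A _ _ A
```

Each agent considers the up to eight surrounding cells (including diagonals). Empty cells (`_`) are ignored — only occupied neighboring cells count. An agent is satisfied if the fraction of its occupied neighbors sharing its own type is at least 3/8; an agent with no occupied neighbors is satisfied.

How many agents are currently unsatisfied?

5

(1,1)B 2/2 ok
(1,2)B 2/2 ok
(1,4)B 0/1 unhappy
(2,1)B 3/3 ok
(2,4)A 0/3 unhappy
(3,2)B 4/4 ok
(3,3)B 3/4 ok
(3,4)B 1/2 ok
(4,1)B 4/4 ok
(4,2)B 5/5 ok
(5,1)B 3/4 ok
(5,2)B 3/4 ok
(5,4)B 0/1 unhappy
(6,1)A 0/2 unhappy
(6,4)A 0/1 unhappy
Unsatisfied: (1,4), (2,4), (5,4), (6,1), (6,4) — 5 in total.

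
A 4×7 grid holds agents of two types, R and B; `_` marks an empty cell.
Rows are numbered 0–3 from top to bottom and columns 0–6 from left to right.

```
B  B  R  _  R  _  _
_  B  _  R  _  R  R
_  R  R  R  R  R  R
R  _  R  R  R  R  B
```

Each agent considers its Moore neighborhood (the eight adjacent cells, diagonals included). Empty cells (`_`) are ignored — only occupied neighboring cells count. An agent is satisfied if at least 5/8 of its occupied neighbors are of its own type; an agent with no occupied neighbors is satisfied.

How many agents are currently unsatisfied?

3

Row 0: (0,0)B 2/2 satisfied · (0,1)B 2/3 satisfied · (0,2)R 1/3 not · (0,4)R 2/2 satisfied
Row 1: (1,1)B 2/5 not · (1,3)R 5/5 satisfied · (1,5)R 5/5 satisfied · (1,6)R 3/3 satisfied
Row 2: (2,1)R 3/4 satisfied · (2,2)R 5/6 satisfied · (2,3)R 6/6 satisfied · (2,4)R 7/7 satisfied · (2,5)R 6/7 satisfied · (2,6)R 4/5 satisfied
Row 3: (3,0)R 1/1 satisfied · (3,2)R 4/4 satisfied · (3,3)R 5/5 satisfied · (3,4)R 5/5 satisfied · (3,5)R 4/5 satisfied · (3,6)B 0/3 not
Unsatisfied: (0,2), (1,1), (3,6) — 3 in total.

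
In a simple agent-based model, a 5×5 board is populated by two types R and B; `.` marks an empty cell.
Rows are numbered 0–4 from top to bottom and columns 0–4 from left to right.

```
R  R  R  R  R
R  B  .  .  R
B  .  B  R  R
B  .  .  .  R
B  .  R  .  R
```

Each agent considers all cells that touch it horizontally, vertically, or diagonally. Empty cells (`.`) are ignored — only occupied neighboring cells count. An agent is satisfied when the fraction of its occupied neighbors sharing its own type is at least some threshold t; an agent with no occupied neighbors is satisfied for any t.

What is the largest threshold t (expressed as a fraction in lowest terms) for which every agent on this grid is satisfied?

1/3

Row 0: (0,0)R 2/3 · (0,1)R 3/4 · (0,2)R 2/3 · (0,3)R 3/3 · (0,4)R 2/2
Row 1: (1,0)R 2/4 · (1,1)B 2/6 · (1,4)R 4/4
Row 2: (2,0)B 2/3 · (2,2)B 1/2 · (2,3)R 3/4 · (2,4)R 3/3
Row 3: (3,0)B 2/2 · (3,4)R 3/3
Row 4: (4,0)B 1/1 · (4,2)R — no occupied neighbors · (4,4)R 1/1
The smallest same-type fraction is 2/6 at (1,1), which reduces to 1/3. Any threshold above that leaves this agent unsatisfied.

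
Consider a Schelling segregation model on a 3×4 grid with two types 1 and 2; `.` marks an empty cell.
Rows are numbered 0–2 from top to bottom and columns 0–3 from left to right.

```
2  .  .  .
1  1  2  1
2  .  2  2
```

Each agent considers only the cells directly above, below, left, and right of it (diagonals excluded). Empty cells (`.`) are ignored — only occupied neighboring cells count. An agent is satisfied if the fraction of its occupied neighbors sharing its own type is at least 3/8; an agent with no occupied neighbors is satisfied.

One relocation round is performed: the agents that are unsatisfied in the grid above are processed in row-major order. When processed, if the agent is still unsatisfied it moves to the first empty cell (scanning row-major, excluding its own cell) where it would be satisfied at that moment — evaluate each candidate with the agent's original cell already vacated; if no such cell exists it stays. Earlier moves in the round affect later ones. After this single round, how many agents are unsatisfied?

Initially unsatisfied (in order): (0,0), (1,0), (1,2), (1,3), (2,0).
  (0,0) → (0,2).
  (1,0): now satisfied by earlier moves; stays.
  (1,2): now satisfied by earlier moves; stays.
  (1,3) → (0,0).
  (2,0) → (0,3).
Resulting grid:
1 . 2 2
1 1 2 .
. . 2 2
All satisfied now.

0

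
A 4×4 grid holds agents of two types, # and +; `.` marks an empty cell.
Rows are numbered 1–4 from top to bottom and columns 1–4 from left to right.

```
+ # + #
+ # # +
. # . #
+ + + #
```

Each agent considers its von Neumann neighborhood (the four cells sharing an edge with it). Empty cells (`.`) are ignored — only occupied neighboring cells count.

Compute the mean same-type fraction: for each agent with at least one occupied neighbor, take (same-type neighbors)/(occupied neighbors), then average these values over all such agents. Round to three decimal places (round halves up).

Row 1: (1,1)+ 1/2 · (1,2)# 1/3 · (1,3)+ 0/3 · (1,4)# 0/2
Row 2: (2,1)+ 1/2 · (2,2)# 3/4 · (2,3)# 1/3 · (2,4)+ 0/3
Row 3: (3,2)# 1/2 · (3,4)# 1/2
Row 4: (4,1)+ 1/1 · (4,2)+ 2/3 · (4,3)+ 1/2 · (4,4)# 1/2
Sum over 14 agents: 1/2 + 1/3 + 0/3 + 0/2 + 1/2 + 3/4 + 1/3 + 0/3 + 1/2 + 1/2 + 1/1 + 2/3 + 1/2 + 1/2 = 73/12; mean = 73/12 ÷ 14 = 73/168 = 0.434523… → 0.435.

0.435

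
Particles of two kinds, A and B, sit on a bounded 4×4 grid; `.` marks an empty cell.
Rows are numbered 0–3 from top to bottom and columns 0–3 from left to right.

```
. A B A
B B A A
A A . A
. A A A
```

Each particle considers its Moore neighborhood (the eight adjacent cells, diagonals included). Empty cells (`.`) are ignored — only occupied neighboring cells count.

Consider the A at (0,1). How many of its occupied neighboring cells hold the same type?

1

Occupied neighbors of (0,1): (0,2)=B, (1,0)=B, (1,1)=B, (1,2)=A.
Same type (A): 1 of 4.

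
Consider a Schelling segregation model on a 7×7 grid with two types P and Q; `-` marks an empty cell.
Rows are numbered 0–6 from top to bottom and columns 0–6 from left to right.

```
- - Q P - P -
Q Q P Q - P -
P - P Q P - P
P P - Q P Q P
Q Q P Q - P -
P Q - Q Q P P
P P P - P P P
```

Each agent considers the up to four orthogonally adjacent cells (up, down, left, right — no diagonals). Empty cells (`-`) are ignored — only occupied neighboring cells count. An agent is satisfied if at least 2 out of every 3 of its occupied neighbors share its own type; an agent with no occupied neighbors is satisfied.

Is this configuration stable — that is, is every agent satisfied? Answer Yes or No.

(0,2)Q 0/2 not
(0,3)P 0/2 not
(0,5)P 1/1 satisfied
(1,0)Q 1/2 not
(1,1)Q 1/2 not
(1,2)P 1/4 not
(1,3)Q 1/3 not
(1,5)P 1/1 satisfied
(2,0)P 1/2 not
(2,2)P 1/2 not
(2,3)Q 2/4 not
(2,4)P 1/2 not
(2,6)P 1/1 satisfied
(3,0)P 2/3 satisfied
(3,1)P 1/2 not
(3,3)Q 2/3 satisfied
(3,4)P 1/3 not
(3,5)Q 0/3 not
(3,6)P 1/2 not
(4,0)Q 1/3 not
(4,1)Q 2/4 not
(4,2)P 0/2 not
(4,3)Q 2/3 satisfied
(4,5)P 1/2 not
(5,0)P 1/3 not
(5,1)Q 1/3 not
(5,3)Q 2/2 satisfied
(5,4)Q 1/3 not
(5,5)P 3/4 satisfied
(5,6)P 2/2 satisfied
(6,0)P 2/2 satisfied
(6,1)P 2/3 satisfied
(6,2)P 1/1 satisfied
(6,4)P 1/2 not
(6,5)P 3/3 satisfied
(6,6)P 2/2 satisfied
For instance (0,2) has only 0/2 same-type neighbors, below 2/3.

No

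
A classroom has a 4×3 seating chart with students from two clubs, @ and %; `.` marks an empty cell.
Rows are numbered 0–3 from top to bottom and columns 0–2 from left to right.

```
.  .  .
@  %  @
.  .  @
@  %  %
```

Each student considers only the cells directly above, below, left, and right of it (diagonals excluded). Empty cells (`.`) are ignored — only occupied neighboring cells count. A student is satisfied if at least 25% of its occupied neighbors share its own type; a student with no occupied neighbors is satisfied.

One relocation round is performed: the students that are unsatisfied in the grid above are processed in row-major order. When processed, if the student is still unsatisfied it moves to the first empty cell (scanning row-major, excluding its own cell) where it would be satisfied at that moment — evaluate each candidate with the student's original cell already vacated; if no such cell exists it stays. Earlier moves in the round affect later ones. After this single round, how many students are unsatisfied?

0

Initially unsatisfied (in order): (1,0), (1,1), (3,0).
  (1,0) → (0,0).
  (1,1) → (2,1).
  (3,0) → (0,1).
Resulting grid:
@ @ .
. . @
. % @
. % %
All satisfied now.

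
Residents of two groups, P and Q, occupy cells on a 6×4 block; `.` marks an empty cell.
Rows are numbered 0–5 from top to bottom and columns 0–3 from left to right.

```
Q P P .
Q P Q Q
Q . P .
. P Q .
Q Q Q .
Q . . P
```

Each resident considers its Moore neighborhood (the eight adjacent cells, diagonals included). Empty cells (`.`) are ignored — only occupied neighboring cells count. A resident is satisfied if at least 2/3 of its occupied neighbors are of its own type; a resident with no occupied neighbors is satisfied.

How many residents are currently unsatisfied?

(0,0)Q 1/3 unhappy
(0,1)P 2/5 unhappy
(0,2)P 2/4 unhappy
(1,0)Q 2/4 unhappy
(1,1)P 3/7 unhappy
(1,2)Q 1/5 unhappy
(1,3)Q 1/3 unhappy
(2,0)Q 1/3 unhappy
(2,2)P 2/5 unhappy
(3,1)P 1/6 unhappy
(3,2)Q 2/4 unhappy
(4,0)Q 2/3 ok
(4,1)Q 4/5 ok
(4,2)Q 2/4 unhappy
(5,0)Q 2/2 ok
(5,3)P 0/1 unhappy
Unsatisfied: (0,0), (0,1), (0,2), (1,0), (1,1), (1,2), (1,3), (2,0), (2,2), (3,1), (3,2), (4,2), (5,3) — 13 in total.

13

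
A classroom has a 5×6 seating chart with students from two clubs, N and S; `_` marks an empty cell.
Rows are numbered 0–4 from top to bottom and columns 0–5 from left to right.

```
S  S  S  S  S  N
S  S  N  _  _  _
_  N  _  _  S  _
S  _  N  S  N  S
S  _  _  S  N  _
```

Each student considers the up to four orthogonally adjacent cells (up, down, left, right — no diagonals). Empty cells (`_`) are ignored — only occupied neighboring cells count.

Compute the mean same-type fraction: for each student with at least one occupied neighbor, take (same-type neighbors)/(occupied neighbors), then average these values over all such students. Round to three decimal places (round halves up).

0.487

Row 0: (0,0)S 2/2 · (0,1)S 3/3 · (0,2)S 2/3 · (0,3)S 2/2 · (0,4)S 1/2 · (0,5)N 0/1
Row 1: (1,0)S 2/2 · (1,1)S 2/4 · (1,2)N 0/2
Row 2: (2,1)N 0/1 · (2,4)S 0/1
Row 3: (3,0)S 1/1 · (3,2)N 0/1 · (3,3)S 1/3 · (3,4)N 1/4 · (3,5)S 0/1
Row 4: (4,0)S 1/1 · (4,3)S 1/2 · (4,4)N 1/2
Sum over 19 students: 2/2 + 3/3 + 2/3 + 2/2 + 1/2 + 0/1 + 2/2 + 2/4 + 0/2 + 0/1 + 0/1 + 1/1 + 0/1 + 1/3 + 1/4 + 0/1 + 1/1 + 1/2 + 1/2 = 37/4; mean = 37/4 ÷ 19 = 37/76 = 0.486842… → 0.487.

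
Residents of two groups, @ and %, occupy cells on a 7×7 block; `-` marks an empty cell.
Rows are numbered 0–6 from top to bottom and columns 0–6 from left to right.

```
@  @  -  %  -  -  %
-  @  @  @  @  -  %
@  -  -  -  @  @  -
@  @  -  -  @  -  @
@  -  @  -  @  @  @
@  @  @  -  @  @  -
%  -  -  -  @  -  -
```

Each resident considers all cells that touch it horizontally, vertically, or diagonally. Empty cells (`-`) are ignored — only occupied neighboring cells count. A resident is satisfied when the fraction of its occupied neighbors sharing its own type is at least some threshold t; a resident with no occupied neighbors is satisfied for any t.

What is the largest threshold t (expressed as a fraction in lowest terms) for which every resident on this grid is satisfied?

Row 0: (0,0)@ 2/2 · (0,1)@ 3/3 · (0,3)% 0/3 · (0,6)% 1/1
Row 1: (1,1)@ 4/4 · (1,2)@ 3/4 · (1,3)@ 3/4 · (1,4)@ 3/4 · (1,6)% 1/2
Row 2: (2,0)@ 3/3 · (2,4)@ 4/4 · (2,5)@ 4/5
Row 3: (3,0)@ 3/3 · (3,1)@ 4/4 · (3,4)@ 4/4 · (3,6)@ 3/3
Row 4: (4,0)@ 4/4 · (4,2)@ 3/3 · (4,4)@ 4/4 · (4,5)@ 6/6 · (4,6)@ 3/3
Row 5: (5,0)@ 2/3 · (5,1)@ 4/5 · (5,2)@ 2/2 · (5,4)@ 4/4 · (5,5)@ 5/5
Row 6: (6,0)% 0/2 · (6,4)@ 2/2
The smallest same-type fraction is 0/3 at (0,3), which reduces to 0/1. Any threshold above that leaves this resident unsatisfied.

0/1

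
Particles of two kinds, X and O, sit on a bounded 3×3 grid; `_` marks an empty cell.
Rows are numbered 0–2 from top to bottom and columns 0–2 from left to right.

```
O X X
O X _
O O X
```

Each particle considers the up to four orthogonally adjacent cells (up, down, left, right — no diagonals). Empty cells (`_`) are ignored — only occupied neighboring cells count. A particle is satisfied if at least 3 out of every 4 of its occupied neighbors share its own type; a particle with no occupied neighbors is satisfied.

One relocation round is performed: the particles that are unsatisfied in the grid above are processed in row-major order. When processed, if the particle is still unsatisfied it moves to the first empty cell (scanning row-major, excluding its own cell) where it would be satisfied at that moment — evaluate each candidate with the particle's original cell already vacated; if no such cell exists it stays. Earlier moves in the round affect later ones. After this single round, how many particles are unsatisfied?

4

Initially unsatisfied (in order): (0,0), (0,1), (1,0), (1,1), (2,1), (2,2).
  (0,0): no empty cell satisfies it; stays.
  (0,1) → (1,2).
  (1,0): no empty cell satisfies it; stays.
  (1,1): no empty cell satisfies it; stays.
  (2,1): no empty cell satisfies it; stays.
  (2,2): no empty cell satisfies it; stays.
Resulting grid:
O _ X
O X X
O O X
Unsatisfied now: (1,0), (1,1), (2,1), (2,2).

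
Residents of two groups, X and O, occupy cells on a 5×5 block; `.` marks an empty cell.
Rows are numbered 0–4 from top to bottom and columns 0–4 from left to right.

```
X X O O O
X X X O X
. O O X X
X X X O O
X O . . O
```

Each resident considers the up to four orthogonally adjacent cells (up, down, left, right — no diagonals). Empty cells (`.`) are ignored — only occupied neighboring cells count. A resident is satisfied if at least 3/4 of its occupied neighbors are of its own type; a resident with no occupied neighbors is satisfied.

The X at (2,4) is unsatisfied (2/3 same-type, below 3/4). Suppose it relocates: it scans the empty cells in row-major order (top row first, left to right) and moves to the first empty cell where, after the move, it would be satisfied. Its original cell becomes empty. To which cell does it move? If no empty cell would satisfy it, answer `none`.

Vacating (2,4). Empty cells in order:
  (2,0): 2/3 same-type → still unsatisfied.
  (4,2): 1/2 same-type → still unsatisfied.
  (4,3): 0/2 same-type → still unsatisfied.

none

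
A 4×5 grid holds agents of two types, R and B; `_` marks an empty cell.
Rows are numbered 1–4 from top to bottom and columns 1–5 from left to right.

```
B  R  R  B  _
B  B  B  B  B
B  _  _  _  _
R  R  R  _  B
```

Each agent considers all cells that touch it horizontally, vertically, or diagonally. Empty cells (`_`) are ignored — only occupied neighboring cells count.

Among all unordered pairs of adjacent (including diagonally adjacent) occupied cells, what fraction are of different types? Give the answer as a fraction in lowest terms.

Scan each occupied cell's neighbors to the right and below (and the two forward diagonals) so each pair is counted once.
Row 1: B(1,1)–R(1,2)≠ B(1,1)–B(2,1)= B(1,1)–B(2,2)= R(1,2)–R(1,3)= R(1,2)–B(2,2)≠ R(1,2)–B(2,3)≠ R(1,2)–B(2,1)≠ R(1,3)–B(1,4)≠ R(1,3)–B(2,3)≠ R(1,3)–B(2,4)≠ R(1,3)–B(2,2)≠ B(1,4)–B(2,4)= B(1,4)–B(2,5)= B(1,4)–B(2,3)=  → 8/14 unlike.
Row 2: B(2,1)–B(2,2)= B(2,1)–B(3,1)= B(2,2)–B(2,3)= B(2,2)–B(3,1)= B(2,3)–B(2,4)= B(2,4)–B(2,5)=  → 0/6 unlike.
Row 3: B(3,1)–R(4,1)≠ B(3,1)–R(4,2)≠  → 2/2 unlike.
Row 4: R(4,1)–R(4,2)= R(4,2)–R(4,3)=  → 0/2 unlike.
Total adjacent occupied pairs: 24; unlike-type pairs: 10.
10/24 reduces to 5/12.

5/12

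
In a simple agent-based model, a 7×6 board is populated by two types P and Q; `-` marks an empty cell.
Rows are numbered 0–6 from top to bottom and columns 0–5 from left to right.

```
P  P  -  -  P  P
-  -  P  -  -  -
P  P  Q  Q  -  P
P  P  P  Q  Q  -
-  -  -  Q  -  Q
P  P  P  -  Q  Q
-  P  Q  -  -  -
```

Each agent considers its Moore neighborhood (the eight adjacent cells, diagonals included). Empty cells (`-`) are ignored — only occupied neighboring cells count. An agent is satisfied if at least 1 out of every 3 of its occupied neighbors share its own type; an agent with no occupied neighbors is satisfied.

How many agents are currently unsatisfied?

Row 0: (0,0)P 1/1 ok · (0,1)P 2/2 ok · (0,4)P 1/1 ok · (0,5)P 1/1 ok
Row 1: (1,2)P 2/4 ok
Row 2: (2,0)P 3/3 ok · (2,1)P 5/6 ok · (2,2)Q 2/6 ok · (2,3)Q 3/5 ok · (2,5)P 0/1 unhappy
Row 3: (3,0)P 3/3 ok · (3,1)P 4/5 ok · (3,2)P 2/6 ok · (3,3)Q 4/5 ok · (3,4)Q 4/5 ok
Row 4: (4,3)Q 3/5 ok · (4,5)Q 3/3 ok
Row 5: (5,0)P 2/2 ok · (5,1)P 3/4 ok · (5,2)P 2/4 ok · (5,4)Q 3/3 ok · (5,5)Q 2/2 ok
Row 6: (6,1)P 3/4 ok · (6,2)Q 0/3 unhappy
Unsatisfied: (2,5), (6,2) — 2 in total.

2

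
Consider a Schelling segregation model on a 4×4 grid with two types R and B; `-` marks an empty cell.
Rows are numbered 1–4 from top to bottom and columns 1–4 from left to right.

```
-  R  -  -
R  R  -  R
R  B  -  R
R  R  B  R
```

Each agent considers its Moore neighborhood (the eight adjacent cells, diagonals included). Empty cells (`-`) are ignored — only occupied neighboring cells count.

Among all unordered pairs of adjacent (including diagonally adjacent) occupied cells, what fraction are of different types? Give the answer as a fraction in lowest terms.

Scan each occupied cell's neighbors to the right and below (and the two forward diagonals) so each pair is counted once.
From row 1: 0 unlike of 2 pairs (running 0/2).
From row 2: 2 unlike of 6 pairs (running 2/8).
From row 3: 4 unlike of 8 pairs (running 6/16).
From row 4: 2 unlike of 3 pairs (running 8/19).
Total adjacent occupied pairs: 19; unlike-type pairs: 8.
8/19 is already in lowest terms.

8/19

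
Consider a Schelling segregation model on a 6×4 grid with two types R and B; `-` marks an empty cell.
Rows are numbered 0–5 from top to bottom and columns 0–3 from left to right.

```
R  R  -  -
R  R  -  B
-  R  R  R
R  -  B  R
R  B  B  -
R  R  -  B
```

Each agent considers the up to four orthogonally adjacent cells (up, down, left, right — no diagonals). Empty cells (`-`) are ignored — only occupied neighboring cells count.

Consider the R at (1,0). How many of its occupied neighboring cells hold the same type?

Occupied neighbors of (1,0): (0,0)=R, (1,1)=R.
Same type (R): 2 of 2.

2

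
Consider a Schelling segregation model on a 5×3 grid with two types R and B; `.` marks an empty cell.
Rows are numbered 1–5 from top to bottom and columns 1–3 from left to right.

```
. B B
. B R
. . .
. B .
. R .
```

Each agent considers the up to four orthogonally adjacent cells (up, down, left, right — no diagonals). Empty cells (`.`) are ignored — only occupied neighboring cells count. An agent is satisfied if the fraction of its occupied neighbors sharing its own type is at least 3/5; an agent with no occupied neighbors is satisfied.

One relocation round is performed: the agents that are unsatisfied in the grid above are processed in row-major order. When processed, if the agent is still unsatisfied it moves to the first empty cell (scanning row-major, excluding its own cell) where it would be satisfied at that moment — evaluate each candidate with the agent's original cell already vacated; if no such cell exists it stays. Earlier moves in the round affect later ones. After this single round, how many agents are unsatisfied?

Initially unsatisfied (in order): (1,3), (2,2), (2,3), (4,2), (5,2).
  (1,3) → (1,1).
  (2,2) → (2,1).
  (2,3): now satisfied by earlier moves; stays.
  (4,2) → (2,2).
  (5,2): now satisfied by earlier moves; stays.
Resulting grid:
B B .
B B R
. . .
. . .
. R .
Unsatisfied now: (2,3).

1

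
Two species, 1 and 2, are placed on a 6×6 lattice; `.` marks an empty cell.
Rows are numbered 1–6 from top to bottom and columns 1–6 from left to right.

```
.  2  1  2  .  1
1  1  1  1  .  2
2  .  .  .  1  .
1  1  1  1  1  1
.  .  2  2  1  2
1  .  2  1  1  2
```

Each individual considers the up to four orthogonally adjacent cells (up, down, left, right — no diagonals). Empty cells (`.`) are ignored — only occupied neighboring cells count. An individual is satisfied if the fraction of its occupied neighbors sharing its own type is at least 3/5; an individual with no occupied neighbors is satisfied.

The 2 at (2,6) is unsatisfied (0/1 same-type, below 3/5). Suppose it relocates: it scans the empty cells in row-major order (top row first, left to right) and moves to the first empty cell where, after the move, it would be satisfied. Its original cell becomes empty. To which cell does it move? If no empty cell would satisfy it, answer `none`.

Vacating (2,6). Empty cells in order:
  (1,1): 1/2 same-type → still unsatisfied.
  (1,5): 1/2 same-type → still unsatisfied.
  (2,5): 0/2 same-type → still unsatisfied.
  (3,2): 1/3 same-type → still unsatisfied.
  (3,3): 0/2 same-type → still unsatisfied.
  (3,4): 0/3 same-type → still unsatisfied.
  (3,6): 0/2 same-type → still unsatisfied.
  (5,1): 0/2 same-type → still unsatisfied.
  (5,2): 1/2 same-type → still unsatisfied.
  (6,2): 1/2 same-type → still unsatisfied.

none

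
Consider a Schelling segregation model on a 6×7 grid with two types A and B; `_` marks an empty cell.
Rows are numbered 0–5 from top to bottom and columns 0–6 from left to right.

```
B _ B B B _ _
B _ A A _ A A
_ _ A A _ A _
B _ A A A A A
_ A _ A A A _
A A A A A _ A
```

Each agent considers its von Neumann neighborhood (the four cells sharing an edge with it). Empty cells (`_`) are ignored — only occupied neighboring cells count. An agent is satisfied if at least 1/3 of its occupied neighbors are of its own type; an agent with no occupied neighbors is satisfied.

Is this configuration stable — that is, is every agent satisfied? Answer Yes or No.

Yes

Row 0: (0,0)B 1/1 ok · (0,2)B 1/2 ok · (0,3)B 2/3 ok · (0,4)B 1/1 ok
Row 1: (1,0)B 1/1 ok · (1,2)A 2/3 ok · (1,3)A 2/3 ok · (1,5)A 2/2 ok · (1,6)A 1/1 ok
Row 2: (2,2)A 3/3 ok · (2,3)A 3/3 ok · (2,5)A 2/2 ok
Row 3: (3,0)B 0/0 ok · (3,2)A 2/2 ok · (3,3)A 4/4 ok · (3,4)A 3/3 ok · (3,5)A 4/4 ok · (3,6)A 1/1 ok
Row 4: (4,1)A 1/1 ok · (4,3)A 3/3 ok · (4,4)A 4/4 ok · (4,5)A 2/2 ok
Row 5: (5,0)A 1/1 ok · (5,1)A 3/3 ok · (5,2)A 2/2 ok · (5,3)A 3/3 ok · (5,4)A 2/2 ok · (5,6)A 0/0 ok
All meet the threshold, so the configuration is stable.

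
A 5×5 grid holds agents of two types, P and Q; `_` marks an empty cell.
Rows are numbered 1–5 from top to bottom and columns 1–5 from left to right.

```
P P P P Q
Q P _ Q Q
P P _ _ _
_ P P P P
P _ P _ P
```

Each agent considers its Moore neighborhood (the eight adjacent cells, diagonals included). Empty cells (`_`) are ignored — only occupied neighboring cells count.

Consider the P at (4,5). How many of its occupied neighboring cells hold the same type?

2

Occupied neighbors of (4,5): (4,4)=P, (5,5)=P.
Same type (P): 2 of 2.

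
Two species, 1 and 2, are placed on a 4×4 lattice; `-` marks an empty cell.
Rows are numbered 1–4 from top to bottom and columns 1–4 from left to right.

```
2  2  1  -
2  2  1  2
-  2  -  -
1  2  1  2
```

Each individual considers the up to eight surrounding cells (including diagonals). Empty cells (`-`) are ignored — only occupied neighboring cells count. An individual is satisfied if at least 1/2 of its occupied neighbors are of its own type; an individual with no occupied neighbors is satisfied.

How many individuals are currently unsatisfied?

7

Row 1: (1,1)2 3/3 satisfied · (1,2)2 3/5 satisfied · (1,3)1 1/4 not
Row 2: (2,1)2 4/4 satisfied · (2,2)2 4/6 satisfied · (2,3)1 1/5 not · (2,4)2 0/2 not
Row 3: (3,2)2 3/6 satisfied
Row 4: (4,1)1 0/2 not · (4,2)2 1/3 not · (4,3)1 0/3 not · (4,4)2 0/1 not
Unsatisfied: (1,3), (2,3), (2,4), (4,1), (4,2), (4,3), (4,4) — 7 in total.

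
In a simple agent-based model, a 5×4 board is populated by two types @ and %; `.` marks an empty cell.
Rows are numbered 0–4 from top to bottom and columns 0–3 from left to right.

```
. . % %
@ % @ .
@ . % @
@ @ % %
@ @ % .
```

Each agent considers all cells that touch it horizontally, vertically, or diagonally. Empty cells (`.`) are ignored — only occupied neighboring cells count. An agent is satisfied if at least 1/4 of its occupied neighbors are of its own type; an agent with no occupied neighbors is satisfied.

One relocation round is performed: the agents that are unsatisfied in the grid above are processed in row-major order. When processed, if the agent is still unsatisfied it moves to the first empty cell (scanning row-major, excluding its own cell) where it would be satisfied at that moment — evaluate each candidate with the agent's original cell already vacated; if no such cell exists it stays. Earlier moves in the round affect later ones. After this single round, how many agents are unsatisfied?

Initially unsatisfied (in order): (1,2).
  (1,2) → (0,0).
Resulting grid:
@ . % %
@ % . .
@ . % @
@ @ % %
@ @ % .
Unsatisfied now: (2,3).

1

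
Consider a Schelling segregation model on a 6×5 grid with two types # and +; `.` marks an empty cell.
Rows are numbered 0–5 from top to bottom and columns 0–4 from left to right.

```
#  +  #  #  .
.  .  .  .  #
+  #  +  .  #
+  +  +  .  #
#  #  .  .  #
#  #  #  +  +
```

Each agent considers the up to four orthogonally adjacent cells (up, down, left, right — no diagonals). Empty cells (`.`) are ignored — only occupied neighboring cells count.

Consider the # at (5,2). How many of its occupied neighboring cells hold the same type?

Occupied neighbors of (5,2): (5,1)=#, (5,3)=+.
Same type (#): 1 of 2.

1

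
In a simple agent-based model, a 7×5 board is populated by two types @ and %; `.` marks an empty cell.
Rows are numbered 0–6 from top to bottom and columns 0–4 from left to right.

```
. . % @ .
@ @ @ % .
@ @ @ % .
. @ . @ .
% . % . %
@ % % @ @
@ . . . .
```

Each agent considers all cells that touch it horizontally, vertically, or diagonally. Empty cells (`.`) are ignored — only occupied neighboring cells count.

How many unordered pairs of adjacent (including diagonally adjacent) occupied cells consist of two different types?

Scan each occupied cell's neighbors to the right and below (and the two forward diagonals) so each pair is counted once.
Row 0: %(0,2)–@(0,3)≠ %(0,2)–@(1,2)≠ %(0,2)–%(1,3)= %(0,2)–@(1,1)≠ @(0,3)–%(1,3)≠ @(0,3)–@(1,2)=  → 4/6 unlike.
Row 1: @(1,0)–@(1,1)= @(1,0)–@(2,0)= @(1,0)–@(2,1)= @(1,1)–@(1,2)= @(1,1)–@(2,1)= @(1,1)–@(2,2)= @(1,1)–@(2,0)= @(1,2)–%(1,3)≠ @(1,2)–@(2,2)= @(1,2)–%(2,3)≠ @(1,2)–@(2,1)= %(1,3)–%(2,3)= %(1,3)–@(2,2)≠  → 3/13 unlike.
Row 2: @(2,0)–@(2,1)= @(2,0)–@(3,1)= @(2,1)–@(2,2)= @(2,1)–@(3,1)= @(2,2)–%(2,3)≠ @(2,2)–@(3,3)= @(2,2)–@(3,1)= %(2,3)–@(3,3)≠  → 2/8 unlike.
Row 3: @(3,1)–%(4,2)≠ @(3,1)–%(4,0)≠ @(3,3)–%(4,4)≠ @(3,3)–%(4,2)≠  → 4/4 unlike.
Row 4: %(4,0)–@(5,0)≠ %(4,0)–%(5,1)= %(4,2)–%(5,2)= %(4,2)–@(5,3)≠ %(4,2)–%(5,1)= %(4,4)–@(5,4)≠ %(4,4)–@(5,3)≠  → 4/7 unlike.
Row 5: @(5,0)–%(5,1)≠ @(5,0)–@(6,0)= %(5,1)–%(5,2)= %(5,1)–@(6,0)≠ %(5,2)–@(5,3)≠ @(5,3)–@(5,4)=  → 3/6 unlike.
Total adjacent occupied pairs: 44; unlike-type pairs: 20.

20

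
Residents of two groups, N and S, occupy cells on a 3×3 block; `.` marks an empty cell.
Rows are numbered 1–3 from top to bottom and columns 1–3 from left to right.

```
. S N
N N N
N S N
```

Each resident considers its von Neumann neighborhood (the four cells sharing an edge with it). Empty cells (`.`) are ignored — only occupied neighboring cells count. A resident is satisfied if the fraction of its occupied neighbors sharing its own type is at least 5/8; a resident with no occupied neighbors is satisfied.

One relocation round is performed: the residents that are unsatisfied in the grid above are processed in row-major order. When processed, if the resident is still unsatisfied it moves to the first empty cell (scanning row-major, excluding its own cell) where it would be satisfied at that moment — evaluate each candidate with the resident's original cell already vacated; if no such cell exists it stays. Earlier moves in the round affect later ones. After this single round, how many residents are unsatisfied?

6

Initially unsatisfied (in order): (1,2), (1,3), (2,2), (3,1), (3,2), (3,3).
  (1,2): no empty cell satisfies it; stays.
  (1,3): no empty cell satisfies it; stays.
  (2,2): no empty cell satisfies it; stays.
  (3,1): no empty cell satisfies it; stays.
  (3,2): no empty cell satisfies it; stays.
  (3,3): no empty cell satisfies it; stays.
Resulting grid:
. S N
N N N
N S N
Unsatisfied now: (1,2), (1,3), (2,2), (3,1), (3,2), (3,3).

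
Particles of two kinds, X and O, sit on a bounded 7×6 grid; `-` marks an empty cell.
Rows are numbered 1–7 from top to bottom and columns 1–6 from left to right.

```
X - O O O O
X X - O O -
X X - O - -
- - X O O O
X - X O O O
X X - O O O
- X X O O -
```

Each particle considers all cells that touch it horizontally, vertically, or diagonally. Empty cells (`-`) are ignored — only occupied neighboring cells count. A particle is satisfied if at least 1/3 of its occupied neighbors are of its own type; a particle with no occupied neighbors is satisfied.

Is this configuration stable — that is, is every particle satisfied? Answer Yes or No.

Yes

(1,1)X 2/2 ok
(1,3)O 2/3 ok
(1,4)O 4/4 ok
(1,5)O 4/4 ok
(1,6)O 2/2 ok
(2,1)X 4/4 ok
(2,2)X 4/5 ok
(2,4)O 5/5 ok
(2,5)O 5/5 ok
(3,1)X 3/3 ok
(3,2)X 4/4 ok
(3,4)O 4/5 ok
(4,3)X 2/5 ok
(4,4)O 4/6 ok
(4,5)O 6/6 ok
(4,6)O 3/3 ok
(5,1)X 2/2 ok
(5,3)X 2/5 ok
(5,4)O 5/7 ok
(5,5)O 8/8 ok
(5,6)O 5/5 ok
(6,1)X 3/3 ok
(6,2)X 5/5 ok
(6,4)O 5/7 ok
(6,5)O 7/7 ok
(6,6)O 4/4 ok
(7,2)X 3/3 ok
(7,3)X 2/4 ok
(7,4)O 3/4 ok
(7,5)O 4/4 ok
All meet the threshold, so the configuration is stable.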